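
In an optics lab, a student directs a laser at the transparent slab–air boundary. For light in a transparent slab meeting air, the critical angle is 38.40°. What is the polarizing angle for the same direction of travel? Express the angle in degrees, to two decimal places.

At the critical angle sin θ_c = n₂/n₁, giving n₂/n₁ = sin 38.40° = 0.6211.
Then tan θ_B = n₂/n₁ = 0.6211, so θ_B = arctan 0.6211 = 31.85°.

θ_B ≈ 31.85°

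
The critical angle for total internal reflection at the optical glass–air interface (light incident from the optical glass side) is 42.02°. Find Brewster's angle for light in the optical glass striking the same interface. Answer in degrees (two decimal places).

At the critical angle sin θ_c = n₂/n₁, giving n₂/n₁ = sin 42.02° = 0.6694.
Then tan θ_B = n₂/n₁ = 0.6694, so θ_B = arctan 0.6694 = 33.80°.

θ_B ≈ 33.80°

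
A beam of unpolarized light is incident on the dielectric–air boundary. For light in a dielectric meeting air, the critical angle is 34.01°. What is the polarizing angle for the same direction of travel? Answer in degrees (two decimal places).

θ_B ≈ 29.22°

At the critical angle sin θ_c = n₂/n₁, giving n₂/n₁ = sin 34.01° = 0.5593.
Then tan θ_B = n₂/n₁ = 0.5593, so θ_B = arctan 0.5593 = 29.22°.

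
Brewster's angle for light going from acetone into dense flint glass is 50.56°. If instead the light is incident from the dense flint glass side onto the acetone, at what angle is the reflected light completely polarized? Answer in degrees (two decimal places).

θ_B' ≈ 39.44°

The two Brewster angles are complementary: θ_B' = 90° − θ_B = 90° − 50.56° = 39.44°.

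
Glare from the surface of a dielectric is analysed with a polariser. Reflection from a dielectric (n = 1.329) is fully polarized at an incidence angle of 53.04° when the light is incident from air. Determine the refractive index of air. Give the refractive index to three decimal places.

Full polarization of the reflected beam means tan θ_B = n₂/n₁, where n₁ is the incident medium (air).
n₁ = n₂ / tan θ_B = 1.329 / tan 53.04° = 1.000.

n ≈ 1.000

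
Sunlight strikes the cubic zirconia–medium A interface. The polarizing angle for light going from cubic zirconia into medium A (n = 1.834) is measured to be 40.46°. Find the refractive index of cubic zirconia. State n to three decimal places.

n ≈ 2.150

Brewster's law: tan θ_B = n₂/n₁ (light incident in cubic zirconia, refracted into medium A).
n₁ = n₂ / tan θ_B = 1.834 / tan 40.46° = 2.150.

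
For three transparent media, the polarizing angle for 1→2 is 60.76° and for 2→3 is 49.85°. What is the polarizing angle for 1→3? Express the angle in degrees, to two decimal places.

Each Brewster angle gives a ratio: n₂/n₁ = tan 60.76° = 1.7864, n₃/n₂ = tan 49.85° = 1.1854.
So n₃/n₁ = (n₂/n₁)(n₃/n₂) = 1.7864 × 1.1854 = 2.1176.
θ_B(1→3) = arctan(2.1176) = 64.72°.

θ_B ≈ 64.72°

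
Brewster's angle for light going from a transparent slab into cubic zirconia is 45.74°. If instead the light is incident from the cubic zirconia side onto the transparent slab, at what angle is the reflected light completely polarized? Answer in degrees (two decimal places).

Reversing the direction swaps n₁ and n₂, so tan θ_B' = 1/tan θ_B and θ_B' = 90° − θ_B.
Hence θ_B' = 90° − 45.74° = 44.26°.

θ_B' ≈ 44.26°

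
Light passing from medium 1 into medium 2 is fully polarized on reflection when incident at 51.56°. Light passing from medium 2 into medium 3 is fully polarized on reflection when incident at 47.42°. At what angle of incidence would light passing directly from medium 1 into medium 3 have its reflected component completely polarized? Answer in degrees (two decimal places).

θ_B ≈ 53.89°

tan θ_B(1→2) = n₂/n₁ = tan 51.56° = 1.2599.
tan θ_B(2→3) = n₃/n₂ = tan 47.42° = 1.0883.
So n₃/n₁ = (n₂/n₁)(n₃/n₂) = 1.2599 × 1.0883 = 1.3711.
θ_B(1→3) = arctan(1.3711) = 53.89°.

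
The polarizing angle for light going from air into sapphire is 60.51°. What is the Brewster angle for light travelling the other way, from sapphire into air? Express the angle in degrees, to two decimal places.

The two Brewster angles are complementary: θ_B' = 90° − θ_B = 90° − 60.51° = 29.49°.

θ_B' ≈ 29.49°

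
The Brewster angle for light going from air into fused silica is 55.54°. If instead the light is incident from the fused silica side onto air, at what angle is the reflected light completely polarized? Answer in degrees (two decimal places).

Reversing the direction swaps n₁ and n₂, so tan θ_B' = 1/tan θ_B and θ_B' = 90° − θ_B.
Hence θ_B' = 90° − 55.54° = 34.46°.

θ_B' ≈ 34.46°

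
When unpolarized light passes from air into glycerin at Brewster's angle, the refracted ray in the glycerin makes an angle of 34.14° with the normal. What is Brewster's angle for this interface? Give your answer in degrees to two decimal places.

Since the reflected and refracted rays are at right angles at the polarizing angle, θ_B + θ_t = 90°.
θ_B = 90° − 34.14° = 55.86°.

θ_B ≈ 55.86°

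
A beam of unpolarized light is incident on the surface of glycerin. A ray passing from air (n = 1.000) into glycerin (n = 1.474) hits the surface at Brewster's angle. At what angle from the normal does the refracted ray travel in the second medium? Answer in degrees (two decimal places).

First find Brewster's angle: tan θ_B = 1.474/1.000 = 1.4740, giving θ_B = 55.85°.
The refracted ray is perpendicular to the reflected ray, so θ_t = 90° − θ_B = 34.15°.

θ_t ≈ 34.15°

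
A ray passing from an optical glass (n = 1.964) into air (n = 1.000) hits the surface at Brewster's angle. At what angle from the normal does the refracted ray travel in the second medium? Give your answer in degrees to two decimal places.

θ_t ≈ 63.02°

θ_B = arctan(n₂/n₁) = arctan(1.000/1.964) = 26.98°.
At Brewster's angle the reflected and refracted rays are perpendicular, so θ_t = 90° − θ_B = 90° − 26.98° = 63.02°.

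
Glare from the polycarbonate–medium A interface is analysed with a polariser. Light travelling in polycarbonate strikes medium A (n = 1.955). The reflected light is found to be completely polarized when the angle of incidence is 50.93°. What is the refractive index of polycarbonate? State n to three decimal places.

n ≈ 1.587

At the Brewster angle, tan θ_B = n₂/n₁ with n₁ on the incident side (polycarbonate) and n₂ on the transmitted side (medium A).
n₁ = n₂ / tan θ_B = 1.955 / tan 50.93° = 1.587.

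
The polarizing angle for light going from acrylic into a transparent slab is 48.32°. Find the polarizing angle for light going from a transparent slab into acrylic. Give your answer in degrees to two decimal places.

θ_B' ≈ 41.68°

Reversing the direction swaps n₁ and n₂, so tan θ_B' = 1/tan θ_B and θ_B' = 90° − θ_B.
Hence θ_B' = 90° − 48.32° = 41.68°.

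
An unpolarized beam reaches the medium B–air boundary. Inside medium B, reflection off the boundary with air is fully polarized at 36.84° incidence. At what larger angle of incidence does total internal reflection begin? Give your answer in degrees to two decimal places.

θ_c ≈ 48.52°

From Brewster, n₂/n₁ = tan θ_B = tan 36.84° = 0.7492.
Then sin θ_c = n₂/n₁ = 0.7492, so θ_c = arcsin 0.7492 = 48.52°.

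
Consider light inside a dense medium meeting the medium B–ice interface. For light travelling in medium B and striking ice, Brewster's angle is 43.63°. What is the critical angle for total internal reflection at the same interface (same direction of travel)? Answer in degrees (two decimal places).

From Brewster, n₂/n₁ = tan θ_B = tan 43.63° = 0.9533.
Then sin θ_c = n₂/n₁ = 0.9533, so θ_c = arcsin 0.9533 = 72.42°.

θ_c ≈ 72.42°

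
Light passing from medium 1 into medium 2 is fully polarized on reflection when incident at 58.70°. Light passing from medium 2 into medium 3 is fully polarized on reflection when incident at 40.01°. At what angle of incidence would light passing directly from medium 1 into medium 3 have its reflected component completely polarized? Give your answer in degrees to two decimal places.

n₂/n₁ = tan 58.70° = 1.6447 and n₃/n₂ = tan 40.01° = 0.8394.
n₃/n₁ = 1.3806. Then tan θ_B(1→3) = n₃/n₁, so θ_B(1→3) = arctan(1.3806) = 54.08°.

θ_B ≈ 54.08°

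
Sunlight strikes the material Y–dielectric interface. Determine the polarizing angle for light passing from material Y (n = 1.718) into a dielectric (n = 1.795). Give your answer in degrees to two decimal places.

θ_B ≈ 46.26°

At Brewster's angle the reflected and refracted rays are perpendicular, which with Snell's law gives tan θ_B = n₂/n₁.
Brewster's condition: tan θ_B = n₂/n₁ = 1.795/1.718 = 1.0448.
θ_B = arctan(1.0448) = 46.26°.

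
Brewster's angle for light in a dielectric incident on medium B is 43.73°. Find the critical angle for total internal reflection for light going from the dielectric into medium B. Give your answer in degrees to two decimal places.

θ_c ≈ 73.06°

tan θ_B = n₂/n₁ = tan 43.73° = 0.9566.
Total internal reflection: sin θ_c = n₂/n₁ = 0.9566.
θ_c = arcsin(0.9566) = 73.06°.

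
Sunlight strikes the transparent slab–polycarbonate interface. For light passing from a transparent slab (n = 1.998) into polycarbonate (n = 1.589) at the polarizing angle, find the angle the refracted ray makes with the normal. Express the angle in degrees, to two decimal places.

tan θ_B = n₂/n₁ = 1.589/1.998 = 0.7953, so θ_B = 38.50°.
At Brewster's angle the reflected and refracted rays are perpendicular, so θ_t = 90° − θ_B = 90° − 38.50° = 51.50°.

θ_t ≈ 51.50°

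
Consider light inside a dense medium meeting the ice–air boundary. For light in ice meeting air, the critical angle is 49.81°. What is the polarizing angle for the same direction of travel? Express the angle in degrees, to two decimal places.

n₂/n₁ = sin θ_c = sin 49.81° = 0.7639.
tan θ_B equals the same ratio, so θ_B = arctan(0.7639) = 37.38°.

θ_B ≈ 37.38°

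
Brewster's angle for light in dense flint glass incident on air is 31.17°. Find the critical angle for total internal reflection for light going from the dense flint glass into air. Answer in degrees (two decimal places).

θ_c ≈ 37.22°

n₂/n₁ = tan 31.17° = 0.6049; the critical angle satisfies sin θ_c = n₂/n₁.
θ_c = arcsin(0.6049) = 37.22°.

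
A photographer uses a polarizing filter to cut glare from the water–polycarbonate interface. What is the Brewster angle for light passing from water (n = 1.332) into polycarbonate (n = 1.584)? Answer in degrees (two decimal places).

Brewster's condition: tan θ_B = n₂/n₁ = 1.584/1.332 = 1.1892. Taking the arctangent, θ_B = 49.94°.

θ_B ≈ 49.94°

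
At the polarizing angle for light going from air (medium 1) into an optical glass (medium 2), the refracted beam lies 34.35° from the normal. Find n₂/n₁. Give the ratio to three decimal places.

θ_B + θ_t = 90°, so θ_B = 90° − 34.35° = 55.65°.
tan θ_B = n₂/n₁, so n₂/n₁ = tan 55.65° = 1.463.

n₂/n₁ ≈ 1.463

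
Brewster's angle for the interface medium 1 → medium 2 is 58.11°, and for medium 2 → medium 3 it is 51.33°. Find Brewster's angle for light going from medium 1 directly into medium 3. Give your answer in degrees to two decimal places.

θ_B ≈ 63.53°

tan θ_B(1→2) = n₂/n₁ = tan 58.11° = 1.6072.
tan θ_B(2→3) = n₃/n₂ = tan 51.33° = 1.2495.
n₃/n₁ = 2.0083. Then tan θ_B(1→3) = n₃/n₁, so θ_B(1→3) = arctan(2.0083) = 63.53°.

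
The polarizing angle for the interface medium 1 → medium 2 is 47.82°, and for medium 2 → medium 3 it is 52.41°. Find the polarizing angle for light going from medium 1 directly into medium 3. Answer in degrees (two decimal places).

tan θ_B(1→2) = n₂/n₁ = tan 47.82° = 1.1036.
tan θ_B(2→3) = n₃/n₂ = tan 52.41° = 1.2990.
Multiplying, n₃/n₁ = 1.1036 × 1.2990 = 1.4336, and θ_B(1→3) = arctan 1.4336 = 55.10°.

θ_B ≈ 55.10°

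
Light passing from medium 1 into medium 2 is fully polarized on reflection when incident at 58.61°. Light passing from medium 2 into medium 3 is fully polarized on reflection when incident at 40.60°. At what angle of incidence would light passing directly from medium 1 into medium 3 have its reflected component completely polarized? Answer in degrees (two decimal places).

θ_B ≈ 54.55°

Each Brewster angle gives a ratio: n₂/n₁ = tan 58.61° = 1.6389, n₃/n₂ = tan 40.60° = 0.8571.
n₃/n₁ = 1.4047. Then tan θ_B(1→3) = n₃/n₁, so θ_B(1→3) = arctan(1.4047) = 54.55°.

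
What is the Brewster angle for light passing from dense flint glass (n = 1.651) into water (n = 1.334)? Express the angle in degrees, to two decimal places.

The reflected p-component vanishes when tan θ_B = n₂/n₁.
Brewster's condition: tan θ_B = n₂/n₁ = 1.334/1.651 = 0.8080. Taking the arctangent, θ_B = 38.94°.

θ_B ≈ 38.94°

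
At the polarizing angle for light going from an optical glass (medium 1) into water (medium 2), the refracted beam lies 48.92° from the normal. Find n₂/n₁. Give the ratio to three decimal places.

n₂/n₁ ≈ 0.872

At Brewster incidence θ_B = 90° − θ_t = 90° − 48.92° = 41.08°.
Then n₂/n₁ = tan θ_B = tan 41.08° = 0.872.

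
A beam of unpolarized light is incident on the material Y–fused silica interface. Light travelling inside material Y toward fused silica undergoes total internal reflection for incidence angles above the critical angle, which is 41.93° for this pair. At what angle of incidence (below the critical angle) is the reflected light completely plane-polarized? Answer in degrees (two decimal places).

At the critical angle sin θ_c = n₂/n₁, giving n₂/n₁ = sin 41.93° = 0.6682.
Then tan θ_B = n₂/n₁ = 0.6682, so θ_B = arctan 0.6682 = 33.75°.

θ_B ≈ 33.75°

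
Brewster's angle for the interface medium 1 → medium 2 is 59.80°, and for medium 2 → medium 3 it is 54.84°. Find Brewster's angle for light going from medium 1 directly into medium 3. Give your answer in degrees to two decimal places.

θ_B ≈ 67.71°

tan θ_B(1→2) = n₂/n₁ = tan 59.80° = 1.7182.
tan θ_B(2→3) = n₃/n₂ = tan 54.84° = 1.4197.
n₃/n₁ = 2.4393. Then tan θ_B(1→3) = n₃/n₁, so θ_B(1→3) = arctan(2.4393) = 67.71°.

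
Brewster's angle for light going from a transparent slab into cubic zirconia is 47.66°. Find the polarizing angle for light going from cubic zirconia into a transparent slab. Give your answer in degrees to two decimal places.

θ_B' ≈ 42.34°

tan θ_B' = n₁/n₂ = 1/tan θ_B, so θ_B' = 90° − θ_B.
θ_B' = 90° − 47.66° = 42.34°.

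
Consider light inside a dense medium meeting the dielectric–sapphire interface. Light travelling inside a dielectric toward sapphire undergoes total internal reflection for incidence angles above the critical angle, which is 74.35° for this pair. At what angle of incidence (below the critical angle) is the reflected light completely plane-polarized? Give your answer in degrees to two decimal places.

θ_B ≈ 43.92°

At the critical angle sin θ_c = n₂/n₁, giving n₂/n₁ = sin 74.35° = 0.9629.
Then tan θ_B = n₂/n₁ = 0.9629, so θ_B = arctan 0.9629 = 43.92°.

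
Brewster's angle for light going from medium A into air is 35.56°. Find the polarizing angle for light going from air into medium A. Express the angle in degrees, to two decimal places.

θ_B' ≈ 54.44°

Reversing the direction swaps n₁ and n₂, so tan θ_B' = 1/tan θ_B and θ_B' = 90° − θ_B.
Hence θ_B' = 90° − 35.56° = 54.44°.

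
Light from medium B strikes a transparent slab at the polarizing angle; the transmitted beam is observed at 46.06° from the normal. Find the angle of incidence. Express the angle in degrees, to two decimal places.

At Brewster's angle the reflected and refracted rays are perpendicular, so θ_B + θ_t = 90°.
θ_B = 90° − 46.06° = 43.94°.

θ_B ≈ 43.94°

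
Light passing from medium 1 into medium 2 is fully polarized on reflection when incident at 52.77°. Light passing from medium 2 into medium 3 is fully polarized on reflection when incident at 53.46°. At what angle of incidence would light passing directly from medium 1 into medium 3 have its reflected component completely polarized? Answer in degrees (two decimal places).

Each Brewster angle gives a ratio: n₂/n₁ = tan 52.77° = 1.3160, n₃/n₂ = tan 53.46° = 1.3495.
So n₃/n₁ = (n₂/n₁)(n₃/n₂) = 1.3160 × 1.3495 = 1.7759.
θ_B(1→3) = arctan(1.7759) = 60.62°.

θ_B ≈ 60.62°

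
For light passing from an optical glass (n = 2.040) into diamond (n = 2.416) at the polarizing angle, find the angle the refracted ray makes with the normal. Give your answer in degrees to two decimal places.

θ_t ≈ 40.18°

First find Brewster's angle: tan θ_B = 2.416/2.040 = 1.1843, giving θ_B = 49.82°.
Since θ_B + θ_t = 90° at Brewster incidence, θ_t = 90° − 49.82° = 40.18°.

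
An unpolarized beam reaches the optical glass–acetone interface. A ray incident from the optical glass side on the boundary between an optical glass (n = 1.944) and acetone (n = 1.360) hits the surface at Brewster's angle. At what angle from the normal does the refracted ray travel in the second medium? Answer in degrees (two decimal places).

First find Brewster's angle: tan θ_B = 1.360/1.944 = 0.6996, giving θ_B = 34.98°.
The refracted ray is perpendicular to the reflected ray, so θ_t = 90° − θ_B = 55.02°.

θ_t ≈ 55.02°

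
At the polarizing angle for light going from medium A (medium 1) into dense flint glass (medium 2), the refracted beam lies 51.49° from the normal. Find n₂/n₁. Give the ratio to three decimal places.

n₂/n₁ ≈ 0.796

θ_B + θ_t = 90°, so θ_B = 90° − 51.49° = 38.51°.
Then n₂/n₁ = tan θ_B = tan 38.51° = 0.796.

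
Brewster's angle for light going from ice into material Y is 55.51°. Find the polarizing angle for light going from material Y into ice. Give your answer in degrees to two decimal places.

θ_B' ≈ 34.49°

The two Brewster angles are complementary: θ_B' = 90° − θ_B = 90° − 55.51° = 34.49°.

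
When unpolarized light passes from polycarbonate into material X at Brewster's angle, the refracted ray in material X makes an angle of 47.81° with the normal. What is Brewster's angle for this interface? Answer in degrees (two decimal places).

θ_B ≈ 42.19°

Brewster's condition makes the reflected and refracted beams perpendicular: θ_B + θ_t = 90°.
So θ_B = 90° − θ_t = 90° − 47.81° = 42.19°.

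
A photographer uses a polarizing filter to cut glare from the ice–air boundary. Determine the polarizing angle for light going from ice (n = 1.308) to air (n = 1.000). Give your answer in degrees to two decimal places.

Brewster's condition: tan θ_B = n₂/n₁ = 1.000/1.308 = 0.7645.
θ_B = arctan(0.7645) = 37.40°.

θ_B ≈ 37.40°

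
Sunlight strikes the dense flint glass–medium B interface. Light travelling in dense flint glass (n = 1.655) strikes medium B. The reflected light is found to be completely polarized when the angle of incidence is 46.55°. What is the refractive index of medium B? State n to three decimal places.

n ≈ 1.747

Full polarization of the reflected beam means tan θ_B = n₂/n₁, where n₁ is the incident medium (dense flint glass).
n₂ = n₁ tan θ_B = 1.655 × tan 46.55° = 1.747.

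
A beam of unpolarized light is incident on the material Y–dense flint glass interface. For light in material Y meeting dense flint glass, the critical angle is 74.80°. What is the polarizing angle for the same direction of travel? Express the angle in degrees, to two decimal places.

sin θ_c = n₂/n₁, so n₂/n₁ = sin 74.80° = 0.9650.
Brewster: tan θ_B = n₂/n₁ = 0.9650.
θ_B = arctan(0.9650) = 43.98°.

θ_B ≈ 43.98°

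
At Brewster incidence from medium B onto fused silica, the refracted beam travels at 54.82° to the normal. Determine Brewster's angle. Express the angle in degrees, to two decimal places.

Since the reflected and refracted rays are at right angles at the polarizing angle, θ_B + θ_t = 90°.
θ_B = 90° − 54.82° = 35.18°.

θ_B ≈ 35.18°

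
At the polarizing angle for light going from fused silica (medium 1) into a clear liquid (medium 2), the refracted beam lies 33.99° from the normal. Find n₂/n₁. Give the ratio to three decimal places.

n₂/n₁ ≈ 1.483

At Brewster incidence θ_B = 90° − θ_t = 90° − 33.99° = 56.01°.
Then n₂/n₁ = tan θ_B = tan 56.01° = 1.483.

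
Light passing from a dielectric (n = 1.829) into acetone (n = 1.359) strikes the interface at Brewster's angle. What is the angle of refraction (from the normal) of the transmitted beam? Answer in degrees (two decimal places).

θ_B = arctan(n₂/n₁) = arctan(1.359/1.829) = 36.61°.
The refracted ray is perpendicular to the reflected ray, so θ_t = 90° − θ_B = 53.39°.

θ_t ≈ 53.39°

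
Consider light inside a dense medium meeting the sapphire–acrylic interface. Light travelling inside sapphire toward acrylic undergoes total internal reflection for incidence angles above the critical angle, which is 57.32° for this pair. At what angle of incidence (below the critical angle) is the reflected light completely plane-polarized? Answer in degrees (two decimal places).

At the critical angle sin θ_c = n₂/n₁, giving n₂/n₁ = sin 57.32° = 0.8417.
Then tan θ_B = n₂/n₁ = 0.8417, so θ_B = arctan 0.8417 = 40.09°.

θ_B ≈ 40.09°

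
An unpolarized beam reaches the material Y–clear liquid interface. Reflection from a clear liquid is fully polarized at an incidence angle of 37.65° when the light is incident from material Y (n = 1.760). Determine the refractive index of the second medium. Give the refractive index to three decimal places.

n ≈ 1.358

Brewster's law: tan θ_B = n₂/n₁ (light incident in material Y, refracted into a clear liquid).
n₂ = n₁ tan θ_B = 1.760 × tan 37.65° = 1.358.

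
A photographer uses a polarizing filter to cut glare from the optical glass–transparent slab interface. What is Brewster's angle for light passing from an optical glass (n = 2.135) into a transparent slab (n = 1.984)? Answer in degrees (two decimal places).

θ_B ≈ 42.90°

Here n₂/n₁ = 1.984/2.135 = 0.9293, and Brewster's law gives tan θ_B = n₂/n₁.
So θ_B = arctan 0.9293 = 42.90°.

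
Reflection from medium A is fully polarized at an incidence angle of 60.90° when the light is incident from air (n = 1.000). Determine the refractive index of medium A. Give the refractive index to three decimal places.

n ≈ 1.797

Brewster's law: tan θ_B = n₂/n₁ (light incident in air, refracted into medium A).
n₂ = n₁ tan θ_B = 1.000 × tan 60.90° = 1.797.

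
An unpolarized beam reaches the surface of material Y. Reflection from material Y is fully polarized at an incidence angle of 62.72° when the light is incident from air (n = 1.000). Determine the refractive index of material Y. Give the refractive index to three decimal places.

Brewster's law: tan θ_B = n₂/n₁ (light incident in air, refracted into material Y).
n₂ = n₁ tan θ_B = 1.000 × tan 62.72° = 1.939.

n ≈ 1.939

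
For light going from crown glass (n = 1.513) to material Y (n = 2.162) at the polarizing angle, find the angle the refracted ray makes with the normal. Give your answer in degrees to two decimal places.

First find Brewster's angle: tan θ_B = 2.162/1.513 = 1.4289, giving θ_B = 55.02°.
The refracted ray is perpendicular to the reflected ray, so θ_t = 90° − θ_B = 34.98°.

θ_t ≈ 34.98°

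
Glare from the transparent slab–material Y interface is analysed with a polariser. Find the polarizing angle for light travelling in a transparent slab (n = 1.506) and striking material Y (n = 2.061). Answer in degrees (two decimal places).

θ_B ≈ 53.84°

tan θ_B = n₂/n₁ = 2.061/1.506 = 1.3685. Taking the arctangent, θ_B = 53.84°.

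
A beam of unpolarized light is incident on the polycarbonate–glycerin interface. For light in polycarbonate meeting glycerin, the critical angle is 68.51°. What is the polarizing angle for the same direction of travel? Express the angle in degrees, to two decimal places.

n₂/n₁ = sin θ_c = sin 68.51° = 0.9305.
tan θ_B equals the same ratio, so θ_B = arctan(0.9305) = 42.94°.

θ_B ≈ 42.94°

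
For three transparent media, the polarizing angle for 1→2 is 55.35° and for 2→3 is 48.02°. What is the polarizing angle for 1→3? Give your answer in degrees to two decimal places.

n₂/n₁ = tan 55.35° = 1.4469 and n₃/n₂ = tan 48.02° = 1.1114.
Multiplying, n₃/n₁ = 1.4469 × 1.1114 = 1.6081, and θ_B(1→3) = arctan 1.6081 = 58.12°.

θ_B ≈ 58.12°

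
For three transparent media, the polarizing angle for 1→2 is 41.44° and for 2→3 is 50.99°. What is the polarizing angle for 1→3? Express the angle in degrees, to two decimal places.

Each Brewster angle gives a ratio: n₂/n₁ = tan 41.44° = 0.8829, n₃/n₂ = tan 50.99° = 1.2345.
n₃/n₁ = 1.0899. Then tan θ_B(1→3) = n₃/n₁, so θ_B(1→3) = arctan(1.0899) = 47.46°.

θ_B ≈ 47.46°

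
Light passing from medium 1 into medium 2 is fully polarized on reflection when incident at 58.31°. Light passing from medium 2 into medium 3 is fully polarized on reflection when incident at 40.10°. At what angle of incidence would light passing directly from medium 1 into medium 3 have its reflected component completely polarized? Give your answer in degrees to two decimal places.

θ_B ≈ 53.75°

n₂/n₁ = tan 58.31° = 1.6198 and n₃/n₂ = tan 40.10° = 0.8421.
So n₃/n₁ = (n₂/n₁)(n₃/n₂) = 1.6198 × 0.8421 = 1.3640.
θ_B(1→3) = arctan(1.3640) = 53.75°.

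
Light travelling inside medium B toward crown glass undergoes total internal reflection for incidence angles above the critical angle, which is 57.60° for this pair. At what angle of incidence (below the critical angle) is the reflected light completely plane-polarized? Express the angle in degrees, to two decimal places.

At the critical angle sin θ_c = n₂/n₁, giving n₂/n₁ = sin 57.60° = 0.8443.
Then tan θ_B = n₂/n₁ = 0.8443, so θ_B = arctan 0.8443 = 40.18°.

θ_B ≈ 40.18°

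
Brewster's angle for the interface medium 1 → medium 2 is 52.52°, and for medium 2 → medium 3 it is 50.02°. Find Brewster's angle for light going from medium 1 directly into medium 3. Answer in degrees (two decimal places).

θ_B ≈ 57.26°

n₂/n₁ = tan 52.52° = 1.3042 and n₃/n₂ = tan 50.02° = 1.1926.
n₃/n₁ = 1.5553. Then tan θ_B(1→3) = n₃/n₁, so θ_B(1→3) = arctan(1.5553) = 57.26°.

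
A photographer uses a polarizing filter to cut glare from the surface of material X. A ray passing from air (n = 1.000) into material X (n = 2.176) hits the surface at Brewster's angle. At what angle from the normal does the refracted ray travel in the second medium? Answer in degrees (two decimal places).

θ_t ≈ 24.68°

θ_B = arctan(n₂/n₁) = arctan(2.176/1.000) = 65.32°.
The refracted ray is perpendicular to the reflected ray, so θ_t = 90° − θ_B = 24.68°.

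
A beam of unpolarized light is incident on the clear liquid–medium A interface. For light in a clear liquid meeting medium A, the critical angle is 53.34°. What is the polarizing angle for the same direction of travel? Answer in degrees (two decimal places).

At the critical angle sin θ_c = n₂/n₁, giving n₂/n₁ = sin 53.34° = 0.8022.
Then tan θ_B = n₂/n₁ = 0.8022, so θ_B = arctan 0.8022 = 38.74°.

θ_B ≈ 38.74°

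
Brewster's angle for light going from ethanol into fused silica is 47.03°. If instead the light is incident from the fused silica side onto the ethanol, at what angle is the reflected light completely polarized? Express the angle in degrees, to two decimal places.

tan θ_B' = n₁/n₂ = 1/tan θ_B, so θ_B' = 90° − θ_B.
θ_B' = 90° − 47.03° = 42.97°.

θ_B' ≈ 42.97°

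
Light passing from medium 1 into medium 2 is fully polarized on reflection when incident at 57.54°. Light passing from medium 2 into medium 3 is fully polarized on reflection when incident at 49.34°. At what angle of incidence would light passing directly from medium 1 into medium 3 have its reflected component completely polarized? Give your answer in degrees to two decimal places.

tan θ_B(1→2) = n₂/n₁ = tan 57.54° = 1.5721.
tan θ_B(2→3) = n₃/n₂ = tan 49.34° = 1.1643.
n₃/n₁ = 1.8303. Then tan θ_B(1→3) = n₃/n₁, so θ_B(1→3) = arctan(1.8303) = 61.35°.

θ_B ≈ 61.35°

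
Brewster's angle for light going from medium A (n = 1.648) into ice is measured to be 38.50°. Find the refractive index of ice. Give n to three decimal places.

n ≈ 1.311

Full polarization of the reflected beam means tan θ_B = n₂/n₁, where n₁ is the incident medium (medium A).
n₂ = n₁ tan θ_B = 1.648 × tan 38.50° = 1.311.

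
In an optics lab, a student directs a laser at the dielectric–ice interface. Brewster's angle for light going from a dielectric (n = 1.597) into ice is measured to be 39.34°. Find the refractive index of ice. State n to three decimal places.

n ≈ 1.309

Full polarization of the reflected beam means tan θ_B = n₂/n₁, where n₁ is the incident medium (a dielectric).
n₂ = n₁ tan θ_B = 1.597 × tan 39.34° = 1.309.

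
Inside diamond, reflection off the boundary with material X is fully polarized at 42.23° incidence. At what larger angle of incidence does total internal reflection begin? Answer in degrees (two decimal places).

θ_c ≈ 65.19°

tan θ_B = n₂/n₁ = tan 42.23° = 0.9077.
Total internal reflection: sin θ_c = n₂/n₁ = 0.9077.
θ_c = arcsin(0.9077) = 65.19°.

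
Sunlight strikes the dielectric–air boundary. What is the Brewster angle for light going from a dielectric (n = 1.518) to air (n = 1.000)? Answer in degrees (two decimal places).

Brewster's condition: tan θ_B = n₂/n₁ = 1.000/1.518 = 0.6588.
So θ_B = arctan 0.6588 = 33.38°.

θ_B ≈ 33.38°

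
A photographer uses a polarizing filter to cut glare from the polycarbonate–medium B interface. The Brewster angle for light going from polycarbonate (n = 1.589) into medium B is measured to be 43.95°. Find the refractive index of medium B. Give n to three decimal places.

Full polarization of the reflected beam means tan θ_B = n₂/n₁, where n₁ is the incident medium (polycarbonate).
n₂ = n₁ tan θ_B = 1.589 × tan 43.95° = 1.532.

n ≈ 1.532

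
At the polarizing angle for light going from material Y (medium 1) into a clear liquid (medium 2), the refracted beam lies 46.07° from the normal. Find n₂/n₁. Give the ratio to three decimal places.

At Brewster incidence θ_B = 90° − θ_t = 90° − 46.07° = 43.93°.
tan θ_B = n₂/n₁, so n₂/n₁ = tan 43.93° = 0.963.

n₂/n₁ ≈ 0.963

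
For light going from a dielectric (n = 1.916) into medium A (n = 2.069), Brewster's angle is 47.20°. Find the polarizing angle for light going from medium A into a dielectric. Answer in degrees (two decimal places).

Reversing the direction swaps n₁ and n₂, so tan θ_B' = 1/tan θ_B and θ_B' = 90° − θ_B.
Hence θ_B' = 90° − 47.20° = 42.80°.

θ_B' ≈ 42.80°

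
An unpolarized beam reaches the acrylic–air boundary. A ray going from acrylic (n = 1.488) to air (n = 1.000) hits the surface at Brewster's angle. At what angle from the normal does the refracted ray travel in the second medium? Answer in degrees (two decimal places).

θ_B = arctan(n₂/n₁) = arctan(1.000/1.488) = 33.90°.
At Brewster's angle the reflected and refracted rays are perpendicular, so θ_t = 90° − θ_B = 90° − 33.90° = 56.10°.

θ_t ≈ 56.10°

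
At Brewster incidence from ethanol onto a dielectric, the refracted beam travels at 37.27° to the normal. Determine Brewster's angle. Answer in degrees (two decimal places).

Since the reflected and refracted rays are at right angles at the polarizing angle, θ_B + θ_t = 90°.
So θ_B = 90° − θ_t = 90° − 37.27° = 52.73°.

θ_B ≈ 52.73°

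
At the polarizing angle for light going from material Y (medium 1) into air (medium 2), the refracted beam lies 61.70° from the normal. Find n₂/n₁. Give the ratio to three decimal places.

n₂/n₁ ≈ 0.538

At Brewster incidence θ_B = 90° − θ_t = 90° − 61.70° = 28.30°.
tan θ_B = n₂/n₁, so n₂/n₁ = tan 28.30° = 0.538.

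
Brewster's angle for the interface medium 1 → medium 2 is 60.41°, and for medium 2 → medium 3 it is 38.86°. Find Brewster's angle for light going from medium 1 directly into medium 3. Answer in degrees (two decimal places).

tan θ_B(1→2) = n₂/n₁ = tan 60.41° = 1.7610.
tan θ_B(2→3) = n₃/n₂ = tan 38.86° = 0.8057.
Multiplying, n₃/n₁ = 1.7610 × 0.8057 = 1.4189, and θ_B(1→3) = arctan 1.4189 = 54.83°.

θ_B ≈ 54.83°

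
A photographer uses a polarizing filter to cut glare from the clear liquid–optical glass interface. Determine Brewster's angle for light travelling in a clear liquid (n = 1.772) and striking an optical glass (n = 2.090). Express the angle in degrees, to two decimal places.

tan θ_B = n₂/n₁ = 2.090/1.772 = 1.1795.
θ_B = arctan(1.1795) = 49.71°.

θ_B ≈ 49.71°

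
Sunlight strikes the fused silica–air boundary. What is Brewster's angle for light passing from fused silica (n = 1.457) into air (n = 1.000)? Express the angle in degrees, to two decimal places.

θ_B ≈ 34.46°

At Brewster's angle the reflected and refracted rays are perpendicular, which with Snell's law gives tan θ_B = n₂/n₁.
Here n₂/n₁ = 1.000/1.457 = 0.6863, and Brewster's law gives tan θ_B = n₂/n₁. Taking the arctangent, θ_B = 34.46°.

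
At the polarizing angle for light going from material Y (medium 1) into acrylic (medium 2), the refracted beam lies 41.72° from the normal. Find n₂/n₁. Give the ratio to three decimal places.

θ_B + θ_t = 90°, so θ_B = 90° − 41.72° = 48.28°.
Then n₂/n₁ = tan θ_B = tan 48.28° = 1.122.

n₂/n₁ ≈ 1.122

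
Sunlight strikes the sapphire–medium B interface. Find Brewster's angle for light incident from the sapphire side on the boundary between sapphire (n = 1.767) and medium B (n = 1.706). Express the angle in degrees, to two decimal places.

Here n₂/n₁ = 1.706/1.767 = 0.9655, and Brewster's law gives tan θ_B = n₂/n₁.
So θ_B = arctan 0.9655 = 43.99°.

θ_B ≈ 43.99°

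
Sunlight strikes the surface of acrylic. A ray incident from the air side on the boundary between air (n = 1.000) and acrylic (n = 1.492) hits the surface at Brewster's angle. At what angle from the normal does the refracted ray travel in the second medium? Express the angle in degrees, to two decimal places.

First find Brewster's angle: tan θ_B = 1.492/1.000 = 1.4920, giving θ_B = 56.17°.
At Brewster's angle the reflected and refracted rays are perpendicular, so θ_t = 90° − θ_B = 90° − 56.17° = 33.83°.

θ_t ≈ 33.83°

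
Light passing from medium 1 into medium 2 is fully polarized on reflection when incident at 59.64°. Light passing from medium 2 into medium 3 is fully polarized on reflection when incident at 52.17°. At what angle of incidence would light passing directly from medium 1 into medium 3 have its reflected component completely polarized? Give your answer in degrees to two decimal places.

Each Brewster angle gives a ratio: n₂/n₁ = tan 59.64° = 1.7072, n₃/n₂ = tan 52.17° = 1.2878.
Multiplying, n₃/n₁ = 1.7072 × 1.2878 = 2.1985, and θ_B(1→3) = arctan 2.1985 = 65.54°.

θ_B ≈ 65.54°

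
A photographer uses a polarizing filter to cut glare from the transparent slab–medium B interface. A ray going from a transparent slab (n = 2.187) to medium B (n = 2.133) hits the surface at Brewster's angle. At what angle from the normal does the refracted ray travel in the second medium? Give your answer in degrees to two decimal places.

θ_t ≈ 45.72°

First find Brewster's angle: tan θ_B = 2.133/2.187 = 0.9753, giving θ_B = 44.28°.
The refracted ray is perpendicular to the reflected ray, so θ_t = 90° − θ_B = 45.72°.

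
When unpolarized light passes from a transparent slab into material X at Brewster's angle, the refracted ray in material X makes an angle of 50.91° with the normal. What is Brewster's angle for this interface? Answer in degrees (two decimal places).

At Brewster's angle the reflected and refracted rays are perpendicular, so θ_B + θ_t = 90°.
θ_B = 90° − 50.91° = 39.09°.

θ_B ≈ 39.09°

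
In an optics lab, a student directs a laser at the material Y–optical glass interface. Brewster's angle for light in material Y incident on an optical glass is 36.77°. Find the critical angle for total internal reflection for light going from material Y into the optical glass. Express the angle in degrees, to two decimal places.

θ_c ≈ 48.36°

tan θ_B = n₂/n₁ = tan 36.77° = 0.7473.
Total internal reflection: sin θ_c = n₂/n₁ = 0.7473.
θ_c = arcsin(0.7473) = 48.36°.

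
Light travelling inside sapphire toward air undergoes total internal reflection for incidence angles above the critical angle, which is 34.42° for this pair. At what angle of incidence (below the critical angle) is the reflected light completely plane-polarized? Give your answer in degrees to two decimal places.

θ_B ≈ 29.48°

sin θ_c = n₂/n₁, so n₂/n₁ = sin 34.42° = 0.5653.
Brewster: tan θ_B = n₂/n₁ = 0.5653.
θ_B = arctan(0.5653) = 29.48°.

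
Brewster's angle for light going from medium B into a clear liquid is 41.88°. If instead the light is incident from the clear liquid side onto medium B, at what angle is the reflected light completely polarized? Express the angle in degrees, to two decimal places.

tan θ_B' = n₁/n₂ = 1/tan θ_B, so θ_B' = 90° − θ_B.
θ_B' = 90° − 41.88° = 48.12°.

θ_B' ≈ 48.12°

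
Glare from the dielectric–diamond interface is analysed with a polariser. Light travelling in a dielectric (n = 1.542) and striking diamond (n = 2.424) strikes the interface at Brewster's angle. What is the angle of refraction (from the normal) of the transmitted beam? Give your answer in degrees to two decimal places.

θ_t ≈ 32.46°

tan θ_B = n₂/n₁ = 2.424/1.542 = 1.5720, so θ_B = 57.54°.
Since θ_B + θ_t = 90° at Brewster incidence, θ_t = 90° − 57.54° = 32.46°.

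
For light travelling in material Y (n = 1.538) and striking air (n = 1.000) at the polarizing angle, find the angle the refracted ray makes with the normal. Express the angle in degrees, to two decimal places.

θ_B = arctan(n₂/n₁) = arctan(1.000/1.538) = 33.03°.
Since θ_B + θ_t = 90° at Brewster incidence, θ_t = 90° − 33.03° = 56.97°.

θ_t ≈ 56.97°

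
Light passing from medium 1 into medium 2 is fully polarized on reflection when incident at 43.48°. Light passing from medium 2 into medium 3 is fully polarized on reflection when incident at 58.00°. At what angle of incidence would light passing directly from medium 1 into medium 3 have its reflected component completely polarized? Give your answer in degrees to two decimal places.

θ_B ≈ 56.62°

tan θ_B(1→2) = n₂/n₁ = tan 43.48° = 0.9483.
tan θ_B(2→3) = n₃/n₂ = tan 58.00° = 1.6003.
Multiplying, n₃/n₁ = 0.9483 × 1.6003 = 1.5176, and θ_B(1→3) = arctan 1.5176 = 56.62°.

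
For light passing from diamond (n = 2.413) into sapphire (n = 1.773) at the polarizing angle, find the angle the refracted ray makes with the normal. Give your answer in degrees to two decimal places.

θ_t ≈ 53.69°

First find Brewster's angle: tan θ_B = 1.773/2.413 = 0.7348, giving θ_B = 36.31°.
Since θ_B + θ_t = 90° at Brewster incidence, θ_t = 90° − 36.31° = 53.69°.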